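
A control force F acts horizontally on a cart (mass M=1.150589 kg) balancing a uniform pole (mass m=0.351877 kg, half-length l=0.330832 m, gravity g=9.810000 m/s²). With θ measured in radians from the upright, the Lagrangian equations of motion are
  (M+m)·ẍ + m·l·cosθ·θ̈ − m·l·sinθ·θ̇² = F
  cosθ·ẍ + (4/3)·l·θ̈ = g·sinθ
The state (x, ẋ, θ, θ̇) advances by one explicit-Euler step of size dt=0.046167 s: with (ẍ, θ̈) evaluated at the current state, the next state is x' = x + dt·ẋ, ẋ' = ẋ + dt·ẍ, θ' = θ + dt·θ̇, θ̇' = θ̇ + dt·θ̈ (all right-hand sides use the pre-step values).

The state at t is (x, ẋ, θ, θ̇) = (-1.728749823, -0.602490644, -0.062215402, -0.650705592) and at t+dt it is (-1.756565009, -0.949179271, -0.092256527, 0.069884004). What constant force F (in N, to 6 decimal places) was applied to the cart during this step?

ẍ = (ẋ'−ẋ)/dt = (-0.949179271−-0.602490644)/0.046167 = -7.509447
θ̈ = (θ̇'−θ̇)/dt = (0.069884004−-0.650705592)/0.046167 = 15.608326
sinθ=-0.062175, cosθ=0.998065
F = (M+m)·ẍ + m·l·cosθ·θ̈ − m·l·sinθ·θ̇² = -11.282688 + 1.813484 − -0.003065 = -9.466140

F = -9.466140 N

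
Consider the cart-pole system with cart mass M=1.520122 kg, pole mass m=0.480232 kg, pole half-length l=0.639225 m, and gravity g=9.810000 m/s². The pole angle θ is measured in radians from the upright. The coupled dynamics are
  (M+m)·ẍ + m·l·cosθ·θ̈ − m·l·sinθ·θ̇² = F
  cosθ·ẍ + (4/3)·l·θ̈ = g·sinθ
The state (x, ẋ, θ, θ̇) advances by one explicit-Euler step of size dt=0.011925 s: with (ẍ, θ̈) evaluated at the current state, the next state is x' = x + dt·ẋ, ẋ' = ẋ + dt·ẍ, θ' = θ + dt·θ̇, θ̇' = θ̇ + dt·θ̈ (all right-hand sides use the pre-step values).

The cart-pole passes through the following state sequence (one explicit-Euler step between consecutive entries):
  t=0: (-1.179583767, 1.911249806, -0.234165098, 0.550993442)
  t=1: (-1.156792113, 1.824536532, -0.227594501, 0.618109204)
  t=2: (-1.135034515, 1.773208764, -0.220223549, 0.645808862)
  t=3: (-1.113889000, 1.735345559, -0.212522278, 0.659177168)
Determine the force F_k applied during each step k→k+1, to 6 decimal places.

F_0 = -12.843498 N
F_1 = -7.888828 N
F_2 = -5.987560 N

step 0→1:
  ẍ = (ẋ'−ẋ)/dt = (1.824536532−1.911249806)/0.011925 = -7.271553
  θ̈ = (θ̇'−θ̇)/dt = (0.618109204−0.550993442)/0.011925 = 5.628156
  sinθ=-0.232031, cosθ=0.972708
  F = (M+m)·ẍ + m·l·cosθ·θ̈ − m·l·sinθ·θ̇² = -14.545681 + 1.680559 − -0.021624 = -12.843498
step 1→2:
  ẍ = (ẋ'−ẋ)/dt = (1.773208764−1.824536532)/0.011925 = -4.304215
  θ̈ = (θ̇'−θ̇)/dt = (0.645808862−0.618109204)/0.011925 = 2.322822
  sinθ=-0.225635, cosθ=0.974212
  F = (M+m)·ẍ + m·l·cosθ·θ̈ − m·l·sinθ·θ̇² = -8.609954 + 0.694663 − -0.026463 = -7.888828
step 2→3:
  ẍ = (ẋ'−ẋ)/dt = (1.735345559−1.773208764)/0.011925 = -3.175111
  θ̈ = (θ̇'−θ̇)/dt = (0.659177168−0.645808862)/0.011925 = 1.121032
  sinθ=-0.218448, cosθ=0.975849
  F = (M+m)·ẍ + m·l·cosθ·θ̈ − m·l·sinθ·θ̇² = -6.351347 + 0.335819 − -0.027968 = -5.987560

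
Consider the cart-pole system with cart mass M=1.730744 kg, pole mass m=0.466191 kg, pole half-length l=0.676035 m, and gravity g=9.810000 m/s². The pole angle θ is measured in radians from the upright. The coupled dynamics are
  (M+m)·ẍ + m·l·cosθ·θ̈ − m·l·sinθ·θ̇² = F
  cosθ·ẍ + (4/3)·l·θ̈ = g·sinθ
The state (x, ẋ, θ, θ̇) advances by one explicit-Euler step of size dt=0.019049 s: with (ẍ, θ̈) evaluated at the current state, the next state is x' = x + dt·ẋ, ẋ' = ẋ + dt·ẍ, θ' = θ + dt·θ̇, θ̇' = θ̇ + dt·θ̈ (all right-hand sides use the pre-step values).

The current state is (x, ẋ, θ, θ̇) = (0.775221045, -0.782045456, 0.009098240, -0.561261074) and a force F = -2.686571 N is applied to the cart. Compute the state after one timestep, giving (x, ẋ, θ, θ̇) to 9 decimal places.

sinθ=0.009098114, cosθ=0.999958611
temp = (F + m·l·θ̇²·sinθ)/(M+m) = (-2.686571 + 0.000903263)/2.196935 = -1.222461173
θ̈ = (g·sinθ − cosθ·temp)/(l·(4/3 − m·cos²θ/(M+m))) = 1.730570474
ẍ = temp − m·l·θ̈·cosθ/(M+m) = -1.470709981
Euler: x'=0.775221045+0.019049·-0.782045456=0.760323861, ẋ'=-0.782045456+0.019049·-1.470709981=-0.810061010
       θ'=0.009098240+0.019049·-0.561261074=-0.001593222, θ̇'=-0.561261074+0.019049·1.730570474=-0.528295437

(0.760323861, -0.810061010, -0.001593222, -0.528295437)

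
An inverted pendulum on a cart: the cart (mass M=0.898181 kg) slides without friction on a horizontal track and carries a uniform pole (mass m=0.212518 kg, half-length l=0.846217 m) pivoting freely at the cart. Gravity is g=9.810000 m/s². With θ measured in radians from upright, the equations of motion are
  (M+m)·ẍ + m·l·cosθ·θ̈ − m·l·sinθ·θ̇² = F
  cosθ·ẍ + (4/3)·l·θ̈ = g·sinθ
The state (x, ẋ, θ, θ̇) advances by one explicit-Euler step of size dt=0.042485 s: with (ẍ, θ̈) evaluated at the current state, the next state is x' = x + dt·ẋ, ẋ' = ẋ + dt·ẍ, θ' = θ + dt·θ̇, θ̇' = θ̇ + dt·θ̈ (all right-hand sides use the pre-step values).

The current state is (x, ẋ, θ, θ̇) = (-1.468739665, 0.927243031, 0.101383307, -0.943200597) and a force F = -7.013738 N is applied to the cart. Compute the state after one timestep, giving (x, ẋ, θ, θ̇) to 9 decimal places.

sinθ=0.101209717, cosθ=0.994865113
temp = (F + m·l·θ̇²·sinθ)/(M+m) = (-7.013738 + 0.016192273)/1.110699 = -6.300127872
θ̈ = (g·sinθ − cosθ·temp)/(l·(4/3 − m·cos²θ/(M+m))) = 7.500394034
ẍ = temp − m·l·θ̈·cosθ/(M+m) = -7.508301541
Euler: x'=-1.468739665+0.042485·0.927243031=-1.429345745, ẋ'=0.927243031+0.042485·-7.508301541=0.608252840
       θ'=0.101383307+0.042485·-0.943200597=0.061311430, θ̇'=-0.943200597+0.042485·7.500394034=-0.624546356

(-1.429345745, 0.608252840, 0.061311430, -0.624546356)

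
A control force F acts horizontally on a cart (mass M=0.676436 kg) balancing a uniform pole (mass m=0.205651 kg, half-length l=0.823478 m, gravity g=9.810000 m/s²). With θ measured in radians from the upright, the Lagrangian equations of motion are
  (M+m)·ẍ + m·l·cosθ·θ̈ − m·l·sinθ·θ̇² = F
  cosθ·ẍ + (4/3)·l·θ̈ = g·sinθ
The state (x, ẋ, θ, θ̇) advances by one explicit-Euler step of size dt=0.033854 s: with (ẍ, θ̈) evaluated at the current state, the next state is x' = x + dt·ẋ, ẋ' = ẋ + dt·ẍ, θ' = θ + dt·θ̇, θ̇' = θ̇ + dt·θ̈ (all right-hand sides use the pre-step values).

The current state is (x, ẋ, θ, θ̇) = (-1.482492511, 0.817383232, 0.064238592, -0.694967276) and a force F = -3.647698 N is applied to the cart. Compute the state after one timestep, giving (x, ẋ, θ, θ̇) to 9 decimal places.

(-1.454820819, 0.643607491, 0.040711170, -0.517606639)

sinθ=0.064194420, cosθ=0.997937411
temp = (F + m·l·θ̇²·sinθ)/(M+m) = (-3.647698 + 0.005250599)/0.882087 = -4.129351642
θ̈ = (g·sinθ − cosθ·temp)/(l·(4/3 − m·cos²θ/(M+m))) = 5.238986157
ẍ = temp − m·l·θ̈·cosθ/(M+m) = -5.133093325
Euler: x'=-1.482492511+0.033854·0.817383232=-1.454820819, ẋ'=0.817383232+0.033854·-5.133093325=0.643607491
       θ'=0.064238592+0.033854·-0.694967276=0.040711170, θ̇'=-0.694967276+0.033854·5.238986157=-0.517606639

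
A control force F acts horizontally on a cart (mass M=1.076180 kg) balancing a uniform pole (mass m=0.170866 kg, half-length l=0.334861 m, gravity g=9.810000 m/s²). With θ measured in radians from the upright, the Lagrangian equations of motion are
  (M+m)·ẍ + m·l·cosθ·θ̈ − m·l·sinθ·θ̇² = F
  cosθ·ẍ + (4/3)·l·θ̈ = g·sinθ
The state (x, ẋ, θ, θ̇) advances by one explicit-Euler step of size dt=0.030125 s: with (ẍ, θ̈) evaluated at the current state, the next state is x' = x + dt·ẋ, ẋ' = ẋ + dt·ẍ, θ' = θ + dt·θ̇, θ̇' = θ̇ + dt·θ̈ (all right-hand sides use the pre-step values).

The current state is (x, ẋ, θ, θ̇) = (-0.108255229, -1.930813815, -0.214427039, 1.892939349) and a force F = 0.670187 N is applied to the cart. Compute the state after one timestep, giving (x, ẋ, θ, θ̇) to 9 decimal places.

(-0.166420995, -1.907030377, -0.157402241, 1.700046425)

sinθ=-0.212787624, cosθ=0.977098474
temp = (F + m·l·θ̇²·sinθ)/(M+m) = (0.670187 + -0.043625457)/1.247046 = 0.502436593
θ̈ = (g·sinθ − cosθ·temp)/(l·(4/3 − m·cos²θ/(M+m))) = -6.403084614
ẍ = temp − m·l·θ̈·cosθ/(M+m) = 0.789491731
Euler: x'=-0.108255229+0.030125·-1.930813815=-0.166420995, ẋ'=-1.930813815+0.030125·0.789491731=-1.907030377
       θ'=-0.214427039+0.030125·1.892939349=-0.157402241, θ̇'=1.892939349+0.030125·-6.403084614=1.700046425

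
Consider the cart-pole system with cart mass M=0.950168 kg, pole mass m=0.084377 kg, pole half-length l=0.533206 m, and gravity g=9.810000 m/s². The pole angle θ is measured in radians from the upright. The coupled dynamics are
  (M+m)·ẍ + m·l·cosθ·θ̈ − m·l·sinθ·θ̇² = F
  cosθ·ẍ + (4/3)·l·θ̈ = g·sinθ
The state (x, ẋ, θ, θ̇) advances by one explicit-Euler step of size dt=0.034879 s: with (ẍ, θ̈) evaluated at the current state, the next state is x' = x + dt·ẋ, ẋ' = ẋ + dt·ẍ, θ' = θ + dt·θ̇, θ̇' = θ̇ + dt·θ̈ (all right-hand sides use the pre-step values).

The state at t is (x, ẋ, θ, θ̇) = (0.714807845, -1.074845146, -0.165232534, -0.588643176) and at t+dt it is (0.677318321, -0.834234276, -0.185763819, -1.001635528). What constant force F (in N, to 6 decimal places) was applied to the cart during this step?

F = 6.613854 N

ẍ = (ẋ'−ẋ)/dt = (-0.834234276−-1.074845146)/0.034879 = 6.898445
θ̈ = (θ̇'−θ̇)/dt = (-1.001635528−-0.588643176)/0.034879 = -11.840717
sinθ=-0.164482, cosθ=0.986380
F = (M+m)·ẍ + m·l·cosθ·θ̈ − m·l·sinθ·θ̇² = 7.136752 + -0.525462 − -0.002564 = 6.613854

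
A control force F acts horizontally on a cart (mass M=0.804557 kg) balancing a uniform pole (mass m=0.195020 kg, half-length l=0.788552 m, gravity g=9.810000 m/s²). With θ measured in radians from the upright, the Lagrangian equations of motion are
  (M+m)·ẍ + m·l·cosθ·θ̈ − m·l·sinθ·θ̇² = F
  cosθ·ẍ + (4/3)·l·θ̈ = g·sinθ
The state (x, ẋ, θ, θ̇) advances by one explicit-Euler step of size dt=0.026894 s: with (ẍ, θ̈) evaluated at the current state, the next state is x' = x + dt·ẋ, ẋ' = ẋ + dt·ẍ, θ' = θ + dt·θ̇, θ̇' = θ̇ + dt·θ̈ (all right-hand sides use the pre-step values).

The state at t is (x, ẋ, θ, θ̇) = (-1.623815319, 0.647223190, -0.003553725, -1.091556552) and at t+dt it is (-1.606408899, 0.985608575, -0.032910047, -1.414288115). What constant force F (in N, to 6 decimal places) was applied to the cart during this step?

ẍ = (ẋ'−ẋ)/dt = (0.985608575−0.647223190)/0.026894 = 12.582189
θ̈ = (θ̇'−θ̇)/dt = (-1.414288115−-1.091556552)/0.026894 = -12.000132
sinθ=-0.003554, cosθ=0.999994
F = (M+m)·ẍ + m·l·cosθ·θ̈ − m·l·sinθ·θ̇² = 12.576866 + -1.845410 − -0.000651 = 10.732108

F = 10.732108 N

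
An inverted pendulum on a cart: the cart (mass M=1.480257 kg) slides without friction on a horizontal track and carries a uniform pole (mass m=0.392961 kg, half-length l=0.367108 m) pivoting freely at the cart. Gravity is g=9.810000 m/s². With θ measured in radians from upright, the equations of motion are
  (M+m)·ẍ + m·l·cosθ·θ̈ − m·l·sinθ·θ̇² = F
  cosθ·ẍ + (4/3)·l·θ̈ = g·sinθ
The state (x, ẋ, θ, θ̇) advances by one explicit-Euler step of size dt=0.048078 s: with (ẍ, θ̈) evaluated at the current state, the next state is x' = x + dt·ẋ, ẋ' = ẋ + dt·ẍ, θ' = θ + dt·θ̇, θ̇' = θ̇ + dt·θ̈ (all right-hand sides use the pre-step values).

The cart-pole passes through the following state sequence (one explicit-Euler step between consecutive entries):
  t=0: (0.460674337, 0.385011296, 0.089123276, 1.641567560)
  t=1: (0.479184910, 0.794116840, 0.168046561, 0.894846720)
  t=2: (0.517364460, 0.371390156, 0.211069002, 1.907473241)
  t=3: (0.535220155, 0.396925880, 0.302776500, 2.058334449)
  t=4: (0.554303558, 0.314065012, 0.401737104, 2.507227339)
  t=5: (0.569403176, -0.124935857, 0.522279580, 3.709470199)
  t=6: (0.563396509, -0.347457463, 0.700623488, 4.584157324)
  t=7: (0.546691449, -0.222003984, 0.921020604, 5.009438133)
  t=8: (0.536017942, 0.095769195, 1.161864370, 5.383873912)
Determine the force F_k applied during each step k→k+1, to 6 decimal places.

step 0→1:
  ẍ = (ẋ'−ẋ)/dt = (0.794116840−0.385011296)/0.048078 = 8.509205
  θ̈ = (θ̇'−θ̇)/dt = (0.894846720−1.641567560)/0.048078 = -15.531446
  sinθ=0.089005, cosθ=0.996031
  F = (M+m)·ẍ + m·l·cosθ·θ̈ − m·l·sinθ·θ̇² = 15.939595 + -2.231660 − 0.034600 = 13.673335
step 1→2:
  ẍ = (ẋ'−ẋ)/dt = (0.371390156−0.794116840)/0.048078 = -8.792518
  θ̈ = (θ̇'−θ̇)/dt = (1.907473241−0.894846720)/0.048078 = 21.062160
  sinθ=0.167257, cosθ=0.985913
  F = (M+m)·ẍ + m·l·cosθ·θ̈ − m·l·sinθ·θ̇² = -16.470303 + 2.995608 − 0.019321 = -13.494016
step 2→3:
  ẍ = (ẋ'−ẋ)/dt = (0.396925880−0.371390156)/0.048078 = 0.531131
  θ̈ = (θ̇'−θ̇)/dt = (2.058334449−1.907473241)/0.048078 = 3.137843
  sinθ=0.209505, cosθ=0.977808
  F = (M+m)·ẍ + m·l·cosθ·θ̈ − m·l·sinθ·θ̇² = 0.994924 + 0.442617 − 0.109965 = 1.327576
step 3→4:
  ẍ = (ẋ'−ẋ)/dt = (0.314065012−0.396925880)/0.048078 = -1.723467
  θ̈ = (θ̇'−θ̇)/dt = (2.507227339−2.058334449)/0.048078 = 9.336763
  sinθ=0.298172, cosθ=0.954512
  F = (M+m)·ẍ + m·l·cosθ·θ̈ − m·l·sinθ·θ̇² = -3.228430 + 1.285645 − 0.182239 = -2.125024
step 4→5:
  ẍ = (ẋ'−ẋ)/dt = (-0.124935857−0.314065012)/0.048078 = -9.131014
  θ̈ = (θ̇'−θ̇)/dt = (3.709470199−2.507227339)/0.048078 = 25.006091
  sinθ=0.391018, cosθ=0.920383
  F = (M+m)·ẍ + m·l·cosθ·θ̈ − m·l·sinθ·θ̇² = -17.104379 + 3.320150 − 0.354591 = -14.138819
step 5→6:
  ẍ = (ẋ'−ẋ)/dt = (-0.347457463−-0.124935857)/0.048078 = -4.628346
  θ̈ = (θ̇'−θ̇)/dt = (4.584157324−3.709470199)/0.048078 = 18.193085
  sinθ=0.498857, cosθ=0.866684
  F = (M+m)·ẍ + m·l·cosθ·θ̈ − m·l·sinθ·θ̇² = -8.669901 + 2.274629 − 0.990246 = -7.385518
step 6→7:
  ẍ = (ẋ'−ẋ)/dt = (-0.222003984−-0.347457463)/0.048078 = 2.609374
  θ̈ = (θ̇'−θ̇)/dt = (5.009438133−4.584157324)/0.048078 = 8.845643
  sinθ=0.644694, cosθ=0.764440
  F = (M+m)·ẍ + m·l·cosθ·θ̈ − m·l·sinθ·θ̇² = 4.887926 + 0.975475 − 1.954413 = 3.908989
step 7→8:
  ẍ = (ẋ'−ẋ)/dt = (0.095769195−-0.222003984)/0.048078 = 6.609534
  θ̈ = (θ̇'−θ̇)/dt = (5.383873912−5.009438133)/0.048078 = 7.788090
  sinθ=0.796220, cosθ=0.605008
  F = (M+m)·ẍ + m·l·cosθ·θ̈ − m·l·sinθ·θ̇² = 12.381098 + 0.679728 − 2.882399 = 10.178427

F_0 = 13.673335 N
F_1 = -13.494016 N
F_2 = 1.327576 N
F_3 = -2.125024 N
F_4 = -14.138819 N
F_5 = -7.385518 N
F_6 = 3.908989 N
F_7 = 10.178427 N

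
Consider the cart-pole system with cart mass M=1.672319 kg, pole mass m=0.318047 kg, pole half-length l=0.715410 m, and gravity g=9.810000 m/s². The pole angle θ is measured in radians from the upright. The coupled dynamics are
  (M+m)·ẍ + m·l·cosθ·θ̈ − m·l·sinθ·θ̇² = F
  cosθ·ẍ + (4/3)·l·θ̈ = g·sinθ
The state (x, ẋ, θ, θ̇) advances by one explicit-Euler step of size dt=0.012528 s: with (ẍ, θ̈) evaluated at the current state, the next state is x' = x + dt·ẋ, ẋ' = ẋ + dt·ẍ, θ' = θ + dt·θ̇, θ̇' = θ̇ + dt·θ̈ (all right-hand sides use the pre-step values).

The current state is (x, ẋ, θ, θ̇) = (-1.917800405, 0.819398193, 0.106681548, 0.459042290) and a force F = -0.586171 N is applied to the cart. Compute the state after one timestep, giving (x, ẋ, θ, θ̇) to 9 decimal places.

sinθ=0.106479307, cosθ=0.994314919
temp = (F + m·l·θ̇²·sinθ)/(M+m) = (-0.586171 + 0.005105249)/1.990366 = -0.291939146
θ̈ = (g·sinθ − cosθ·temp)/(l·(4/3 − m·cos²θ/(M+m))) = 1.587474629
ẍ = temp − m·l·θ̈·cosθ/(M+m) = -0.472383840
Euler: x'=-1.917800405+0.012528·0.819398193=-1.907534984, ẋ'=0.819398193+0.012528·-0.472383840=0.813480168
       θ'=0.106681548+0.012528·0.459042290=0.112432430, θ̇'=0.459042290+0.012528·1.587474629=0.478930172

(-1.907534984, 0.813480168, 0.112432430, 0.478930172)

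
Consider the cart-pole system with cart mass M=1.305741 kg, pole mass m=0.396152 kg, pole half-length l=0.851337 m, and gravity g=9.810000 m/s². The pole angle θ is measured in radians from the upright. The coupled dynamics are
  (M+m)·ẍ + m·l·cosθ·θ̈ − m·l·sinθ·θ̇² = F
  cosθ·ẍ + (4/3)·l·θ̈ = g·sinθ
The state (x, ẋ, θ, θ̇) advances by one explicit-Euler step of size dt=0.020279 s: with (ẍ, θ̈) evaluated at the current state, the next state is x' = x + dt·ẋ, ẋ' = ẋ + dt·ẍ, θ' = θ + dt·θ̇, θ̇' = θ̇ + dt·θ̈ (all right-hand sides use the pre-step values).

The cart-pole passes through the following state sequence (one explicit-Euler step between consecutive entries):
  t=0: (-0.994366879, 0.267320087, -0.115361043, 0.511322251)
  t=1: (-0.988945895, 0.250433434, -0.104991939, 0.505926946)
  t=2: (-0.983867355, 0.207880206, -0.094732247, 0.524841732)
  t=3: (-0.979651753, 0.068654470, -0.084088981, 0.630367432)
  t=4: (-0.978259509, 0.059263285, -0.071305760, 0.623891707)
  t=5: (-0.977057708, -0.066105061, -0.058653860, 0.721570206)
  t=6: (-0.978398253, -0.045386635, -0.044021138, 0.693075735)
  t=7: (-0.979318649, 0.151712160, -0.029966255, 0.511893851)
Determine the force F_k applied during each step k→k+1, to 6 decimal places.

F_0 = -1.496177 N
F_1 = -3.249348 N
F_2 = -9.928458 N
F_3 = -0.884206 N
F_4 = -8.891692 N
F_5 = 1.275990 N
F_6 = 13.538125 N

step 0→1:
  ẍ = (ẋ'−ẋ)/dt = (0.250433434−0.267320087)/0.020279 = -0.832716
  θ̈ = (θ̇'−θ̇)/dt = (0.505926946−0.511322251)/0.020279 = -0.266054
  sinθ=-0.115105, cosθ=0.993353
  F = (M+m)·ẍ + m·l·cosθ·θ̈ − m·l·sinθ·θ̇² = -1.417194 + -0.089133 − -0.010150 = -1.496177
step 1→2:
  ẍ = (ẋ'−ẋ)/dt = (0.207880206−0.250433434)/0.020279 = -2.098389
  θ̈ = (θ̇'−θ̇)/dt = (0.524841732−0.505926946)/0.020279 = 0.932728
  sinθ=-0.104799, cosθ=0.994493
  F = (M+m)·ẍ + m·l·cosθ·θ̈ − m·l·sinθ·θ̇² = -3.571233 + 0.312838 − -0.009047 = -3.249348
step 2→3:
  ẍ = (ẋ'−ẋ)/dt = (0.068654470−0.207880206)/0.020279 = -6.865513
  θ̈ = (θ̇'−θ̇)/dt = (0.630367432−0.524841732)/0.020279 = 5.203693
  sinθ=-0.094591, cosθ=0.995516
  F = (M+m)·ẍ + m·l·cosθ·θ̈ − m·l·sinθ·θ̇² = -11.684368 + 1.747123 − -0.008788 = -9.928458
step 3→4:
  ẍ = (ẋ'−ẋ)/dt = (0.059263285−0.068654470)/0.020279 = -0.463099
  θ̈ = (θ̇'−θ̇)/dt = (0.623891707−0.630367432)/0.020279 = -0.319332
  sinθ=-0.083990, cosθ=0.996467
  F = (M+m)·ẍ + m·l·cosθ·θ̈ − m·l·sinθ·θ̇² = -0.788145 + -0.107317 − -0.011256 = -0.884206
step 4→5:
  ẍ = (ẋ'−ẋ)/dt = (-0.066105061−0.059263285)/0.020279 = -6.182176
  θ̈ = (θ̇'−θ̇)/dt = (0.721570206−0.623891707)/0.020279 = 4.816732
  sinθ=-0.071245, cosθ=0.997459
  F = (M+m)·ẍ + m·l·cosθ·θ̈ − m·l·sinθ·θ̇² = -10.521402 + 1.620357 − -0.009353 = -8.891692
step 5→6:
  ẍ = (ẋ'−ẋ)/dt = (-0.045386635−-0.066105061)/0.020279 = 1.021669
  θ̈ = (θ̇'−θ̇)/dt = (0.693075735−0.721570206)/0.020279 = -1.405122
  sinθ=-0.058620, cosθ=0.998280
  F = (M+m)·ẍ + m·l·cosθ·θ̈ − m·l·sinθ·θ̇² = 1.738771 + -0.473075 − -0.010294 = 1.275990
step 6→7:
  ẍ = (ẋ'−ẋ)/dt = (0.151712160−-0.045386635)/0.020279 = 9.719355
  θ̈ = (θ̇'−θ̇)/dt = (0.511893851−0.693075735)/0.020279 = -8.934459
  sinθ=-0.044007, cosθ=0.999031
  F = (M+m)·ẍ + m·l·cosθ·θ̈ − m·l·sinθ·θ̇² = 16.541302 + -3.010306 − -0.007129 = 13.538125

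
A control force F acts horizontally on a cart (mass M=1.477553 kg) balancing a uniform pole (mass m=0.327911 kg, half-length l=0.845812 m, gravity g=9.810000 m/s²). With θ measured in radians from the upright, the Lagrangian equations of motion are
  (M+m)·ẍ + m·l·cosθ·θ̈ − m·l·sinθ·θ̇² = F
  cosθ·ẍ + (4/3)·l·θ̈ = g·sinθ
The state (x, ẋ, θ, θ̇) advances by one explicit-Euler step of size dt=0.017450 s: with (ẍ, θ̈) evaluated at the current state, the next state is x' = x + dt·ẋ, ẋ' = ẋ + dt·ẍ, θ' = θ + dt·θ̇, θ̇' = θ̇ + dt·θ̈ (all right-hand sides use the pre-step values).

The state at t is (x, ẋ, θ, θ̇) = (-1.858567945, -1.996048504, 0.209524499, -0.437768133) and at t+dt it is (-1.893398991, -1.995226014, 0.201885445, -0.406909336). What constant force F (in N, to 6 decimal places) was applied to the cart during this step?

F = 0.553788 N

ẍ = (ẋ'−ẋ)/dt = (-1.995226014−-1.996048504)/0.017450 = 0.047134
θ̈ = (θ̇'−θ̇)/dt = (-0.406909336−-0.437768133)/0.017450 = 1.768412
sinθ=0.207995, cosθ=0.978130
F = (M+m)·ẍ + m·l·cosθ·θ̈ − m·l·sinθ·θ̇² = 0.085099 + 0.479744 − 0.011055 = 0.553788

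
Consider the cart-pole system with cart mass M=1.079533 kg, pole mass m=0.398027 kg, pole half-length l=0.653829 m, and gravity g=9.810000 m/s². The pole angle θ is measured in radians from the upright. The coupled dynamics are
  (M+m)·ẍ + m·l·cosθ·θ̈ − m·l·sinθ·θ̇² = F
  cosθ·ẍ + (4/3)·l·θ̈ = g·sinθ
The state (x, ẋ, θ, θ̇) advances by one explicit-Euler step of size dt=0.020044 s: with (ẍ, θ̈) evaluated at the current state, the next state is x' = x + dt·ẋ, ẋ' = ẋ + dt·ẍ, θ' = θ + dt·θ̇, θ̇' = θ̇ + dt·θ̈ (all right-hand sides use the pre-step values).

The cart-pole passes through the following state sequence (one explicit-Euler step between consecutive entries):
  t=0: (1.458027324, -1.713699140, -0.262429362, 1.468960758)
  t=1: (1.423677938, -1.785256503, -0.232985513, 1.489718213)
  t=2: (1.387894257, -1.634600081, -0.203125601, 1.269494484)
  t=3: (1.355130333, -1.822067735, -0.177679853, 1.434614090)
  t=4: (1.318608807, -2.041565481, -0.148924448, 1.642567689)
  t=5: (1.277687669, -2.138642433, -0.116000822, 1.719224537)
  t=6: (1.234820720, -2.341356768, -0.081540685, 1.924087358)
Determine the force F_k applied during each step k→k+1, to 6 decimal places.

F_0 = -4.868948 N
F_1 = 8.457083 N
F_2 = -11.634967 N
F_3 = -13.428329 N
F_4 = -6.067669 N
F_5 = -12.212262 N

step 0→1:
  ẍ = (ẋ'−ẋ)/dt = (-1.785256503−-1.713699140)/0.020044 = -3.570014
  θ̈ = (θ̇'−θ̇)/dt = (1.489718213−1.468960758)/0.020044 = 1.035594
  sinθ=-0.259428, cosθ=0.965763
  F = (M+m)·ẍ + m·l·cosθ·θ̈ − m·l·sinθ·θ̇² = -5.274910 + 0.260278 − -0.145684 = -4.868948
step 1→2:
  ẍ = (ẋ'−ẋ)/dt = (-1.634600081−-1.785256503)/0.020044 = 7.516285
  θ̈ = (θ̇'−θ̇)/dt = (1.269494484−1.489718213)/0.020044 = -10.987015
  sinθ=-0.230883, cosθ=0.972981
  F = (M+m)·ẍ + m·l·cosθ·θ̈ − m·l·sinθ·θ̇² = 11.105762 + -2.782025 − -0.133345 = 8.457083
step 2→3:
  ẍ = (ẋ'−ẋ)/dt = (-1.822067735−-1.634600081)/0.020044 = -9.352807
  θ̈ = (θ̇'−θ̇)/dt = (1.434614090−1.269494484)/0.020044 = 8.237857
  sinθ=-0.201732, cosθ=0.979441
  F = (M+m)·ẍ + m·l·cosθ·θ̈ − m·l·sinθ·θ̇² = -13.819333 + 2.099758 − -0.084608 = -11.634967
step 3→4:
  ẍ = (ẋ'−ẋ)/dt = (-2.041565481−-1.822067735)/0.020044 = -10.950796
  θ̈ = (θ̇'−θ̇)/dt = (1.642567689−1.434614090)/0.020044 = 10.374855
  sinθ=-0.176746, cosθ=0.984256
  F = (M+m)·ẍ + m·l·cosθ·θ̈ − m·l·sinθ·θ̇² = -16.180457 + 2.657462 − -0.094667 = -13.428329
step 4→5:
  ẍ = (ẋ'−ẋ)/dt = (-2.138642433−-2.041565481)/0.020044 = -4.843193
  θ̈ = (θ̇'−θ̇)/dt = (1.719224537−1.642567689)/0.020044 = 3.824429
  sinθ=-0.148375, cosθ=0.988931
  F = (M+m)·ẍ + m·l·cosθ·θ̈ − m·l·sinθ·θ̇² = -7.156108 + 0.984259 − -0.104180 = -6.067669
step 5→6:
  ẍ = (ẋ'−ẋ)/dt = (-2.341356768−-2.138642433)/0.020044 = -10.113467
  θ̈ = (θ̇'−θ̇)/dt = (1.924087358−1.719224537)/0.020044 = 10.220656
  sinθ=-0.115741, cosθ=0.993279
  F = (M+m)·ẍ + m·l·cosθ·θ̈ − m·l·sinθ·θ̇² = -14.943255 + 2.641964 − -0.089028 = -12.212262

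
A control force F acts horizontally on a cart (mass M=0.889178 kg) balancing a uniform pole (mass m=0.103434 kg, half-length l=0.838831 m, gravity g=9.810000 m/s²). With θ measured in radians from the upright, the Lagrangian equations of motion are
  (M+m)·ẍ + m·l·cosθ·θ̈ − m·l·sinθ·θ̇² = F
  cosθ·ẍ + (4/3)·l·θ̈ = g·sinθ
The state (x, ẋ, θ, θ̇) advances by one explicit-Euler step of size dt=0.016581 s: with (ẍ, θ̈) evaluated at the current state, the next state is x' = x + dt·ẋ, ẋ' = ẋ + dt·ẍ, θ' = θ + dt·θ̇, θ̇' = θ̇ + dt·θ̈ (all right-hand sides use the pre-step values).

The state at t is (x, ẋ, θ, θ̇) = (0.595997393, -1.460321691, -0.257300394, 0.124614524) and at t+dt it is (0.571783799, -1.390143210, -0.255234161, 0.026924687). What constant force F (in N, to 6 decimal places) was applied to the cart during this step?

ẍ = (ẋ'−ẋ)/dt = (-1.390143210−-1.460321691)/0.016581 = 4.232464
θ̈ = (θ̇'−θ̇)/dt = (0.026924687−0.124614524)/0.016581 = -5.891673
sinθ=-0.254471, cosθ=0.967080
F = (M+m)·ẍ + m·l·cosθ·θ̈ − m·l·sinθ·θ̇² = 4.201194 + -0.494355 − -0.000343 = 3.707182

F = 3.707182 N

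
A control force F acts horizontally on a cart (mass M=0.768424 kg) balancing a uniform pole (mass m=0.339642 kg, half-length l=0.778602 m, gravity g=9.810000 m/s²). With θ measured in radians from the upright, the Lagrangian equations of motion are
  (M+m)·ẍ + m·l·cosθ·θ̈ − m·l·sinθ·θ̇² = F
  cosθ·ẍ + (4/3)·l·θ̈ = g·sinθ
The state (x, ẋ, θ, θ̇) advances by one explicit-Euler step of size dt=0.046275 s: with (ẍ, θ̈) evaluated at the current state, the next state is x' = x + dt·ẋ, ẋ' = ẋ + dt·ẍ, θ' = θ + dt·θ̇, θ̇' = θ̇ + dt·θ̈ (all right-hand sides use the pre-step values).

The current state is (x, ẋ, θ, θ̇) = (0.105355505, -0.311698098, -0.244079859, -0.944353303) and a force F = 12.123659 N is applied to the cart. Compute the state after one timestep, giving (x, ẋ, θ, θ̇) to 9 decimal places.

sinθ=-0.241663559, cosθ=0.970360100
temp = (F + m·l·θ̇²·sinθ)/(M+m) = (12.123659 + -0.056992417)/1.108066 = 10.889844632
θ̈ = (g·sinθ − cosθ·temp)/(l·(4/3 − m·cos²θ/(M+m))) = -15.905456093
ẍ = temp − m·l·θ̈·cosθ/(M+m) = 14.573256926
Euler: x'=0.105355505+0.046275·-0.311698098=0.090931676, ẋ'=-0.311698098+0.046275·14.573256926=0.362679366
       θ'=-0.244079859+0.046275·-0.944353303=-0.287779808, θ̇'=-0.944353303+0.046275·-15.905456093=-1.680378284

(0.090931676, 0.362679366, -0.287779808, -1.680378284)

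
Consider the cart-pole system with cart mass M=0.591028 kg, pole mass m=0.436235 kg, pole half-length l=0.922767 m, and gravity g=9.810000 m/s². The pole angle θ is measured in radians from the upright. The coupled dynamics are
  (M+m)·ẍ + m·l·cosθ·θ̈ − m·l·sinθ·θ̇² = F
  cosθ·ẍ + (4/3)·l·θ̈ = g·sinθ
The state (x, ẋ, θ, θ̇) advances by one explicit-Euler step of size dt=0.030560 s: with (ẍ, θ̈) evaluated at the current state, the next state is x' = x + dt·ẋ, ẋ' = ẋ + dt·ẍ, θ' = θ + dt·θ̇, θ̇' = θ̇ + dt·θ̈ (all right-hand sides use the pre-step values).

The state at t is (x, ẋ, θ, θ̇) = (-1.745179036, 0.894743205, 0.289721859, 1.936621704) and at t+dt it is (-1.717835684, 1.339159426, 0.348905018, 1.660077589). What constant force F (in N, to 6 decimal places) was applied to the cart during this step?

ẍ = (ẋ'−ẋ)/dt = (1.339159426−0.894743205)/0.030560 = 14.542416
θ̈ = (θ̇'−θ̇)/dt = (1.660077589−1.936621704)/0.030560 = -9.049218
sinθ=0.285686, cosθ=0.958323
F = (M+m)·ẍ + m·l·cosθ·θ̈ − m·l·sinθ·θ̇² = 14.938885 + -3.490886 − 0.431311 = 11.016688

F = 11.016688 N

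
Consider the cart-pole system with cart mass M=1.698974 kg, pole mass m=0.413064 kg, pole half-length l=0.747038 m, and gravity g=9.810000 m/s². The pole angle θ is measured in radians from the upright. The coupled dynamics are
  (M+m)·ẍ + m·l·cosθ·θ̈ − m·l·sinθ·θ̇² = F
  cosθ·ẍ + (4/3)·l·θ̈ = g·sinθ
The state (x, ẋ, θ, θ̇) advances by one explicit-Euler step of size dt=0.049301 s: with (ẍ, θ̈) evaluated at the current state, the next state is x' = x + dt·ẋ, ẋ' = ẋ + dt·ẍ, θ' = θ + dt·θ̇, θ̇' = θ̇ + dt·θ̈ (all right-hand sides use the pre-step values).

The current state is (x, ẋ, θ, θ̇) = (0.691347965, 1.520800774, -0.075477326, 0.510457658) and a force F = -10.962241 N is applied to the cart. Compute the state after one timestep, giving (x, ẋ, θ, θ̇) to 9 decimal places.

(0.766324964, 1.227296383, -0.050311253, 0.767672836)

sinθ=-0.075405683, cosθ=0.997152939
temp = (F + m·l·θ̇²·sinθ)/(M+m) = (-10.962241 + -0.006062944)/2.112038 = -5.193232292
θ̈ = (g·sinθ − cosθ·temp)/(l·(4/3 − m·cos²θ/(M+m))) = 5.217240591
ẍ = temp − m·l·θ̈·cosθ/(M+m) = -5.953315172
Euler: x'=0.691347965+0.049301·1.520800774=0.766324964, ẋ'=1.520800774+0.049301·-5.953315172=1.227296383
       θ'=-0.075477326+0.049301·0.510457658=-0.050311253, θ̇'=0.510457658+0.049301·5.217240591=0.767672836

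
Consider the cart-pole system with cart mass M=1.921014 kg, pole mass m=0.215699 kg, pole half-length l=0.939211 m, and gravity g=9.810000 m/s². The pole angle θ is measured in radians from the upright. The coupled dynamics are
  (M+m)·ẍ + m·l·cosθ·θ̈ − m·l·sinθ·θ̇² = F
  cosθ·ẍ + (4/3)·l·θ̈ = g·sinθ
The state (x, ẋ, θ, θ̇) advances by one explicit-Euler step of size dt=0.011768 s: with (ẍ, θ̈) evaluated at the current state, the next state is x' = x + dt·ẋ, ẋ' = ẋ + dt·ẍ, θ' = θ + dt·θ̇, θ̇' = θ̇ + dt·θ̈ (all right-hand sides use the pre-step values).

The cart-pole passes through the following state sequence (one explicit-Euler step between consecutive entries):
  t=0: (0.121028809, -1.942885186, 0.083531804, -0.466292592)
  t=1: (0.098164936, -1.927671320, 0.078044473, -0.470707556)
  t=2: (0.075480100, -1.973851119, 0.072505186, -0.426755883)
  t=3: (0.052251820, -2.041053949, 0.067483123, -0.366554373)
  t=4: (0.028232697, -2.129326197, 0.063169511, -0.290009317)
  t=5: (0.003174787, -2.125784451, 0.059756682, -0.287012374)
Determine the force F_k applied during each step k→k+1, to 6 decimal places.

F_0 = 2.682964 N
F_1 = -7.634027 N
F_2 = -11.171025 N
F_3 = -14.714678 N
F_4 = 0.693488 N

step 0→1:
  ẍ = (ẋ'−ẋ)/dt = (-1.927671320−-1.942885186)/0.011768 = 1.292817
  θ̈ = (θ̇'−θ̇)/dt = (-0.470707556−-0.466292592)/0.011768 = -0.375167
  sinθ=0.083435, cosθ=0.996513
  F = (M+m)·ẍ + m·l·cosθ·θ̈ − m·l·sinθ·θ̇² = 2.762378 + -0.075739 − 0.003675 = 2.682964
step 1→2:
  ẍ = (ẋ'−ẋ)/dt = (-1.973851119−-1.927671320)/0.011768 = -3.924184
  θ̈ = (θ̇'−θ̇)/dt = (-0.426755883−-0.470707556)/0.011768 = 3.734846
  sinθ=0.077965, cosθ=0.996956
  F = (M+m)·ẍ + m·l·cosθ·θ̈ − m·l·sinθ·θ̇² = -8.384855 + 0.754328 − 0.003500 = -7.634027
step 2→3:
  ẍ = (ẋ'−ẋ)/dt = (-2.041053949−-1.973851119)/0.011768 = -5.710642
  θ̈ = (θ̇'−θ̇)/dt = (-0.366554373−-0.426755883)/0.011768 = 5.115696
  sinθ=0.072442, cosθ=0.997373
  F = (M+m)·ẍ + m·l·cosθ·θ̈ − m·l·sinθ·θ̇² = -12.202002 + 1.033650 − 0.002673 = -11.171025
step 3→4:
  ẍ = (ẋ'−ẋ)/dt = (-2.129326197−-2.041053949)/0.011768 = -7.501041
  θ̈ = (θ̇'−θ̇)/dt = (-0.290009317−-0.366554373)/0.011768 = 6.504508
  sinθ=0.067432, cosθ=0.997724
  F = (M+m)·ẍ + m·l·cosθ·θ̈ − m·l·sinθ·θ̇² = -16.027571 + 1.314729 − 0.001835 = -14.714678
step 4→5:
  ẍ = (ẋ'−ẋ)/dt = (-2.125784451−-2.129326197)/0.011768 = 0.300964
  θ̈ = (θ̇'−θ̇)/dt = (-0.287012374−-0.290009317)/0.011768 = 0.254669
  sinθ=0.063128, cosθ=0.998005
  F = (M+m)·ẍ + m·l·cosθ·θ̈ − m·l·sinθ·θ̇² = 0.643074 + 0.051490 − 0.001076 = 0.693488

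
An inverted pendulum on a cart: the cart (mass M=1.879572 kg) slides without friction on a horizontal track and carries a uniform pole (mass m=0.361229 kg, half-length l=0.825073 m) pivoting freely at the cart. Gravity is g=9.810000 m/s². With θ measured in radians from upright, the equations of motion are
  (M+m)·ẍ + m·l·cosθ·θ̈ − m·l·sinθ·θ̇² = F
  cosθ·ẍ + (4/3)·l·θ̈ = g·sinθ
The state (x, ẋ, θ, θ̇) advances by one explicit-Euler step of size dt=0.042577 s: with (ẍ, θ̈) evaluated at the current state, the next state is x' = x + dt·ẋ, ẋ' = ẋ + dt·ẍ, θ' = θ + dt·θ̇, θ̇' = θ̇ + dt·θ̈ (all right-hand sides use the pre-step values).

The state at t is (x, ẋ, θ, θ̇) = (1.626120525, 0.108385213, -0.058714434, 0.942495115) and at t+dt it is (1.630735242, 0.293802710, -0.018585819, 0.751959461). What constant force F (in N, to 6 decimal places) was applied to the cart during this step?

ẍ = (ẋ'−ẋ)/dt = (0.293802710−0.108385213)/0.042577 = 4.354875
θ̈ = (θ̇'−θ̇)/dt = (0.751959461−0.942495115)/0.042577 = -4.475084
sinθ=-0.058681, cosθ=0.998277
F = (M+m)·ẍ + m·l·cosθ·θ̈ − m·l·sinθ·θ̇² = 9.758407 + -1.331457 − -0.015536 = 8.442486

F = 8.442486 N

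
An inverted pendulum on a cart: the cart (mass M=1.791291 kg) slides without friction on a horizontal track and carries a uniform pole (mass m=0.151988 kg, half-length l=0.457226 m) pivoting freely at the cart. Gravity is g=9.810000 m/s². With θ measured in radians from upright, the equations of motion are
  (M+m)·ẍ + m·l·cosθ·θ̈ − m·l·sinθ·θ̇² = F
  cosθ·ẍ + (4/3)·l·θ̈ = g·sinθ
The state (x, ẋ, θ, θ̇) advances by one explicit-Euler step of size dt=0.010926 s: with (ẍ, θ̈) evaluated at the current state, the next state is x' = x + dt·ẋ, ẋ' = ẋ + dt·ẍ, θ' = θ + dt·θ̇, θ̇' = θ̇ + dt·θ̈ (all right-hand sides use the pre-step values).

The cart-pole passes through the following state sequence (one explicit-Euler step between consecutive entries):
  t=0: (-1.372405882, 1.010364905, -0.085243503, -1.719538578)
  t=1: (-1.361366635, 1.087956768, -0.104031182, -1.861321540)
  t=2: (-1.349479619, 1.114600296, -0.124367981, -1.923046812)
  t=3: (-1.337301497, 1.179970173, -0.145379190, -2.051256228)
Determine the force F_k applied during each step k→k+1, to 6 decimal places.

step 0→1:
  ẍ = (ẋ'−ẋ)/dt = (1.087956768−1.010364905)/0.010926 = 7.101580
  θ̈ = (θ̇'−θ̇)/dt = (-1.861321540−-1.719538578)/0.010926 = -12.976658
  sinθ=-0.085140, cosθ=0.996369
  F = (M+m)·ẍ + m·l·cosθ·θ̈ − m·l·sinθ·θ̇² = 13.800351 + -0.898511 − -0.017494 = 12.919335
step 1→2:
  ẍ = (ẋ'−ẋ)/dt = (1.114600296−1.087956768)/0.010926 = 2.438544
  θ̈ = (θ̇'−θ̇)/dt = (-1.923046812−-1.861321540)/0.010926 = -5.649393
  sinθ=-0.103844, cosθ=0.994594
  F = (M+m)·ẍ + m·l·cosθ·θ̈ − m·l·sinθ·θ̇² = 4.738771 + -0.390470 − -0.025001 = 4.373302
step 2→3:
  ẍ = (ẋ'−ẋ)/dt = (1.179970173−1.114600296)/0.010926 = 5.982965
  θ̈ = (θ̇'−θ̇)/dt = (-2.051256228−-1.923046812)/0.010926 = -11.734342
  sinθ=-0.124048, cosθ=0.992276
  F = (M+m)·ẍ + m·l·cosθ·θ̈ − m·l·sinθ·θ̇² = 11.626570 + -0.809155 − -0.031879 = 10.849295

F_0 = 12.919335 N
F_1 = 4.373302 N
F_2 = 10.849295 N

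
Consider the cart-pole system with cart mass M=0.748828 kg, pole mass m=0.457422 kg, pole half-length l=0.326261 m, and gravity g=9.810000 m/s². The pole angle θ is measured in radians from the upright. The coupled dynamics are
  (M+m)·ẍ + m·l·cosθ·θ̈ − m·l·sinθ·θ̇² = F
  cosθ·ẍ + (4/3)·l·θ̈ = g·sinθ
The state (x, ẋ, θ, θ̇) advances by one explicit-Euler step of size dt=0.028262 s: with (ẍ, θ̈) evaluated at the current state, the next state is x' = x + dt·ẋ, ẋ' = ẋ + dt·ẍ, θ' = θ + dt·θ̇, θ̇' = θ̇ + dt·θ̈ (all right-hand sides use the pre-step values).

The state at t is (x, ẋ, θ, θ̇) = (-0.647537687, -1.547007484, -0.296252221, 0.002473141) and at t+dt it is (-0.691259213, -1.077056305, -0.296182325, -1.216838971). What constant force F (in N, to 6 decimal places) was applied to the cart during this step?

F = 13.899823 N

ẍ = (ẋ'−ẋ)/dt = (-1.077056305−-1.547007484)/0.028262 = 16.628377
θ̈ = (θ̇'−θ̇)/dt = (-1.216838971−0.002473141)/0.028262 = -43.143164
sinθ=-0.291938, cosθ=0.956437
F = (M+m)·ẍ + m·l·cosθ·θ̈ − m·l·sinθ·θ̇² = 20.057979 + -6.158157 − -0.000000 = 13.899823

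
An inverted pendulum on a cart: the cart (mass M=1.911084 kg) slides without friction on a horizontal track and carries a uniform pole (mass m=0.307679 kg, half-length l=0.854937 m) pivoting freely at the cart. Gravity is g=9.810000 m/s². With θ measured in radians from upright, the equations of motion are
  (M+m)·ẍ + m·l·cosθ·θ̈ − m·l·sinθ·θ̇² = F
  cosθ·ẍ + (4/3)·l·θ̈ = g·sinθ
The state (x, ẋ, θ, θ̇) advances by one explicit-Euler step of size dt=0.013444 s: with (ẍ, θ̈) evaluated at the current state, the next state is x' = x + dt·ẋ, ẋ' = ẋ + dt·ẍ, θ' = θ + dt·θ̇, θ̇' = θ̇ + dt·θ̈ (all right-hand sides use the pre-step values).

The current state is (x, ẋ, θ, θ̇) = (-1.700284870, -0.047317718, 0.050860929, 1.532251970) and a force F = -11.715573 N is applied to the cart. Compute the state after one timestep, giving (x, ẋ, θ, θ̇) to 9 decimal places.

sinθ=0.050839004, cosθ=0.998706862
temp = (F + m·l·θ̇²·sinθ)/(M+m) = (-11.715573 + 0.031397088)/2.218763 = -5.266076598
θ̈ = (g·sinθ − cosθ·temp)/(l·(4/3 − m·cos²θ/(M+m))) = 5.635884210
ẍ = temp − m·l·θ̈·cosθ/(M+m) = -5.933376635
Euler: x'=-1.700284870+0.013444·-0.047317718=-1.700921009, ẋ'=-0.047317718+0.013444·-5.933376635=-0.127086033
       θ'=0.050860929+0.013444·1.532251970=0.071460524, θ̇'=1.532251970+0.013444·5.635884210=1.608020797

(-1.700921009, -0.127086033, 0.071460524, 1.608020797)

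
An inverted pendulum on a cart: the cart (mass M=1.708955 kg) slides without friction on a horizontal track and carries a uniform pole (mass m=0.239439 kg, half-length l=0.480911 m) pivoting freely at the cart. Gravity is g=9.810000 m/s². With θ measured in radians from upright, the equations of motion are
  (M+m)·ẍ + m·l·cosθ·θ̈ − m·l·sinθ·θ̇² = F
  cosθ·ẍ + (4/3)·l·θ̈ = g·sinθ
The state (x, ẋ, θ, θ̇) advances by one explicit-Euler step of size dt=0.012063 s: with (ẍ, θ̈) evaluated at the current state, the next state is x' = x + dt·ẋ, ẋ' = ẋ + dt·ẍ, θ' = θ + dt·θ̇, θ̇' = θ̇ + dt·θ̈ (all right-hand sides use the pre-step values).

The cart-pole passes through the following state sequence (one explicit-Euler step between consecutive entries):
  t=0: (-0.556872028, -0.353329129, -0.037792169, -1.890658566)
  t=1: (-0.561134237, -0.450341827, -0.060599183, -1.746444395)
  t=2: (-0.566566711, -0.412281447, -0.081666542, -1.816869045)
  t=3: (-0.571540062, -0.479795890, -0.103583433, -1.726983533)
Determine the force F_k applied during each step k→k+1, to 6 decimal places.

step 0→1:
  ẍ = (ẋ'−ẋ)/dt = (-0.450341827−-0.353329129)/0.012063 = -8.042170
  θ̈ = (θ̇'−θ̇)/dt = (-1.746444395−-1.890658566)/0.012063 = 11.955083
  sinθ=-0.037783, cosθ=0.999286
  F = (M+m)·ẍ + m·l·cosθ·θ̈ − m·l·sinθ·θ̇² = -15.669316 + 1.375631 − -0.015552 = -14.278133
step 1→2:
  ẍ = (ẋ'−ẋ)/dt = (-0.412281447−-0.450341827)/0.012063 = 3.155134
  θ̈ = (θ̇'−θ̇)/dt = (-1.816869045−-1.746444395)/0.012063 = -5.838071
  sinθ=-0.060562, cosθ=0.998164
  F = (M+m)·ẍ + m·l·cosθ·θ̈ − m·l·sinθ·θ̇² = 6.147444 + -0.671013 − -0.021270 = 5.497701
step 2→3:
  ẍ = (ẋ'−ẋ)/dt = (-0.479795890−-0.412281447)/0.012063 = -5.596820
  θ̈ = (θ̇'−θ̇)/dt = (-1.726983533−-1.816869045)/0.012063 = 7.451340
  sinθ=-0.081576, cosθ=0.996667
  F = (M+m)·ẍ + m·l·cosθ·θ̈ − m·l·sinθ·θ̇² = -10.904811 + 0.855154 − -0.031008 = -10.018650

F_0 = -14.278133 N
F_1 = 5.497701 N
F_2 = -10.018650 N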